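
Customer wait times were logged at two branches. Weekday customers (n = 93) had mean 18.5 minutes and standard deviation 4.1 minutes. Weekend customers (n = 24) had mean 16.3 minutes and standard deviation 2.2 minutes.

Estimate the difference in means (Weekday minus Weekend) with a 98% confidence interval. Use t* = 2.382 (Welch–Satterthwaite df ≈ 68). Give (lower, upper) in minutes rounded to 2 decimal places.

(0.73, 3.67)

Standard errors of each mean: 4.1/√93 = 0.4252 and 2.2/√24 = 0.4491.
SE(x̄₁ − x̄₂) = √(0.4252² + 0.4491²) = 0.6185 for independent samples with unequal variances.
With t* = 2.382, the margin is 2.382 × 0.6185 = 1.4733.
x̄₁ − x̄₂ = 18.5 − 16.3 = 2.2000; the interval is 2.2000 ± 1.4733 = (0.73, 3.67).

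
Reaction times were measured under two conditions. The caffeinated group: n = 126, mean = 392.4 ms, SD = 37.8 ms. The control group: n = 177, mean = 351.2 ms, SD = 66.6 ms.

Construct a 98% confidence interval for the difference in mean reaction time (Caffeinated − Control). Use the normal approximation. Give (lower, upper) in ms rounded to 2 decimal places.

(27.17, 55.23)

Per-group SEs: s₁/√n₁ = 37.8/√126 = 3.3675, s₂/√n₂ = 66.6/√177 = 5.0060.
Unpooled SE of the difference: √(11.34005625 + 25.060036) = 6.0332.
Margin of error = z* · SE = 2.326 × 6.0332 = 14.0332.
x̄₁ − x̄₂ = 392.4 − 351.2 = 41.2000.
CI: 41.2000 ± 14.0332 = (27.17, 55.23).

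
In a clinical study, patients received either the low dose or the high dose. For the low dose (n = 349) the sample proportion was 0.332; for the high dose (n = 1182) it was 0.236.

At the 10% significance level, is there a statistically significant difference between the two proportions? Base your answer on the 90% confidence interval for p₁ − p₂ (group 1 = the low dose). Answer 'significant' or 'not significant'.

significant

The two standard errors are √(0.3320×0.6680/349) = 0.02521 and √(0.2360×0.7640/1182) = 0.01235.
Because the samples are independent, SE_diff = √(0.02521² + 0.01235²) = 0.02807.
Using z* = 1.645 for 90%, ME = 1.645 × 0.02807 = 0.04618.
p̂₁ − p̂₂ = 0.0960; interval 0.0960 ± 0.04618 gives (0.04982, 0.14218).
The interval (0.04982, 0.14218) does not contain 0, so the difference is significant.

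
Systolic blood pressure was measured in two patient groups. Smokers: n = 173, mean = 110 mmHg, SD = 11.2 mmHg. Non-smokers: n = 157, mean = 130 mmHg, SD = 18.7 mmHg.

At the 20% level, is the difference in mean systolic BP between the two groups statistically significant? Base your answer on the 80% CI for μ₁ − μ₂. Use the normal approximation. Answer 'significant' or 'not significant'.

Per-group SEs: s₁/√n₁ = 11.2/√173 = 0.8515, s₂/√n₂ = 18.7/√157 = 1.4924.
Unpooled SE of the difference: √(0.72505225 + 2.22725776) = 1.7182.
Margin of error = z* · SE = 1.282 × 1.7182 = 2.2027.
x̄₁ − x̄₂ = 110 − 130 = -20.0000.
CI: -20.0000 ± 2.2027 = (-22.2027, -17.7973).
The interval (-22.2027, -17.7973) does not contain 0, so the difference is significant.

significant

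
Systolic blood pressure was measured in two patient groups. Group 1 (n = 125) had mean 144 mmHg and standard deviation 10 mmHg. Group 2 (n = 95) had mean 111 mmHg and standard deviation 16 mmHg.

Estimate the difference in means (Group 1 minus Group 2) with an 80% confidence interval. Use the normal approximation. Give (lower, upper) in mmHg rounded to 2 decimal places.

SE₁ = s₁/√n₁ = 10/√125 = 0.8944; SE₂ = 16/√95 = 1.6416.
Independent samples, unequal variances: SE_diff = √(SE₁² + SE₂²) = √(0.79995136 + 2.69485056) = 1.8694.
z* = 1.282, so margin of error = 1.282 × 1.8694 = 2.3966.
Difference in means = 144 − 111 = 33.0000.
33.0000 ± 2.3966 → (30.60, 35.40).

(30.60, 35.40)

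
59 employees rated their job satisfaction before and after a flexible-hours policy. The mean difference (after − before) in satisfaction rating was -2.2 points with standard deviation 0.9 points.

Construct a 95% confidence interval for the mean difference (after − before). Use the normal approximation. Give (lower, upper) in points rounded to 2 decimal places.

(-2.43, -1.97)

Paired design: SE = s_d/√n = 0.9/√59 = 0.1172.
z* = 1.960; margin of error = 1.960 × 0.1172 = 0.2297.
-2.2 ± 0.2297 → (-2.43, -1.97).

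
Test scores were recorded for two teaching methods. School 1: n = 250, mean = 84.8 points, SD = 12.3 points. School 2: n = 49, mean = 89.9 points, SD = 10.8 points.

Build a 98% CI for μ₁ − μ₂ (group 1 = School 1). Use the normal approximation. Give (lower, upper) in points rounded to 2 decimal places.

Standard errors of each mean: 12.3/√250 = 0.7779 and 10.8/√49 = 1.5429.
SE(x̄₁ − x̄₂) = √(0.7779² + 1.5429²) = 1.7279 for independent samples with unequal variances.
With z* = 2.326, the margin is 2.326 × 1.7279 = 4.0191.
x̄₁ − x̄₂ = 84.8 − 89.9 = -5.1000; the interval is -5.1000 ± 4.0191 = (-9.12, -1.08).

(-9.12, -1.08)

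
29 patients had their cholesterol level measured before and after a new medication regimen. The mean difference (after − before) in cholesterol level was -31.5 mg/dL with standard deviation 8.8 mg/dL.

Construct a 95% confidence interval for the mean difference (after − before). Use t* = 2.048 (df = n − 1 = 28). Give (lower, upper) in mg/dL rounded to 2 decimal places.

(-34.85, -28.15)

This is a matched-pairs design, so SE = s_d/√n = 8.8/√29 = 1.6341.
Margin = 2.048 × 1.6341 = 3.3466; the interval is -31.5 ± 3.3466 = (-34.85, -28.15).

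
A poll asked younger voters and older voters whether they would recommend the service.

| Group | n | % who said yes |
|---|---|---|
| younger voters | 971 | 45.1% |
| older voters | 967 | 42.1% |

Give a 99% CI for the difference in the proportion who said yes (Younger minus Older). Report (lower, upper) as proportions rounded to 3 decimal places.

SE₁ = √(p̂₁(1−p̂₁)/n₁) = √(0.4510·0.5490/971) = 0.01597; SE₂ = √(0.4210·0.5790/967) = 0.01588.
Independent samples: SE of the difference = √(SE₁² + SE₂²) = √(0.0002550409 + 0.0002521744) = 0.02252.
z* for 99% confidence is 2.576, so the margin of error is 2.576 × 0.02252 = 0.05801.
Point estimate p̂₁ − p̂₂ = 0.4510 − 0.4210 = 0.0300.
0.0300 ± 0.05801 → (-0.028, 0.088).

(-0.028, 0.088)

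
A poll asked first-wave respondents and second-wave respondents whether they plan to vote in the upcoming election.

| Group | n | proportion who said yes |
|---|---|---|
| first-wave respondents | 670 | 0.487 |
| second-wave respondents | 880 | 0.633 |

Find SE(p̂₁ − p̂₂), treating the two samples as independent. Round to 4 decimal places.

SE₁ = √(p̂₁(1−p̂₁)/n₁) = √(0.4870·0.5130/670) = 0.01931; SE₂ = √(0.6330·0.3670/880) = 0.01625.
Independent samples: SE of the difference = √(SE₁² + SE₂²) = √(0.0003728761 + 0.0002640625) = 0.02524.

0.0252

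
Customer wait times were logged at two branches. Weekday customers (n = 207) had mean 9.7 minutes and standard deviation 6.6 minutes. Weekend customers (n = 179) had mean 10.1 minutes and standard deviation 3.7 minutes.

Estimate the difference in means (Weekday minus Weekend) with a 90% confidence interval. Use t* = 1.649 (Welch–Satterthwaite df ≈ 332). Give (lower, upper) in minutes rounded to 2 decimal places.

SE₁ = s₁/√n₁ = 6.6/√207 = 0.4587; SE₂ = 3.7/√179 = 0.2766.
Independent samples, unequal variances: SE_diff = √(SE₁² + SE₂²) = √(0.21040569 + 0.07650756) = 0.5356.
t* = 1.649, so margin of error = 1.649 × 0.5356 = 0.8832.
Difference in means = 9.7 − 10.1 = -0.4000.
-0.4000 ± 0.8832 → (-1.28, 0.48).

(-1.28, 0.48)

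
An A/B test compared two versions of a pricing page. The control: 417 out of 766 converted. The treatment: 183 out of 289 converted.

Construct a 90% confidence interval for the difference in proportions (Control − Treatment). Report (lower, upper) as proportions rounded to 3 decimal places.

(-0.144, -0.034)

p̂₁ = 417/766 = 0.5444 and p̂₂ = 183/289 = 0.6332.
SE₁ = √(p̂₁(1−p̂₁)/n₁) = √(0.5444·0.4556/766) = 0.01799; SE₂ = √(0.6332·0.3668/289) = 0.02835.
Independent samples: SE of the difference = √(SE₁² + SE₂²) = √(0.0003236401 + 0.0008037225) = 0.03358.
z* for 90% confidence is 1.645, so the margin of error is 1.645 × 0.03358 = 0.05524.
Point estimate p̂₁ − p̂₂ = 0.5444 − 0.6332 = -0.0888.
-0.0888 ± 0.05524 → (-0.144, -0.034).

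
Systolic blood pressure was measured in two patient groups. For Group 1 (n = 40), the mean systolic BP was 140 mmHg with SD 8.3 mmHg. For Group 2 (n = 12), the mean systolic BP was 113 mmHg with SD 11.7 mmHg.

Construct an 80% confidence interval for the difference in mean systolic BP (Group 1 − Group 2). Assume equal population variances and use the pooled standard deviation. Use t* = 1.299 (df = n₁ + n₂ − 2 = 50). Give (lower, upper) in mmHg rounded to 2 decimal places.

s_p = √[((n₁−1)s₁² + (n₂−1)s₂²)/(n₁+n₂−2)] = √[(39·8.3² + 11·11.7²)/50] = 9.1570.
SE = 9.1570·√(1/40 + 1/12) = 3.0139.
With t* = 1.299, margin = 1.299 × 3.0139 = 3.9151.
x̄₁ − x̄₂ = 140 − 113 = 27.0000; interval 27.0000 ± 3.9151 = (23.08, 30.92).

(23.08, 30.92)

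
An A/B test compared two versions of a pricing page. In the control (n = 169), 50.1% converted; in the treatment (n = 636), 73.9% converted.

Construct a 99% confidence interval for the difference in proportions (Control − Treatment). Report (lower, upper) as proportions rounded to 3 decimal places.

Each SE is √(p̂(1−p̂)/n): √(0.5010·0.4990/169) = 0.03846 and √(0.7390·0.2610/636) = 0.01741.
SE(p̂₁ − p̂₂) = √(SE₁² + SE₂²) = √(0.0014791716 + 0.0003031081) = 0.04222, since the two samples are independent.
At 99% confidence z* = 2.576; margin = 2.576 × 0.04222 = 0.10876.
The difference is 0.5010 − 0.7390 = -0.2380, so the interval is -0.2380 ± 0.10876 = (-0.347, -0.129).

(-0.347, -0.129)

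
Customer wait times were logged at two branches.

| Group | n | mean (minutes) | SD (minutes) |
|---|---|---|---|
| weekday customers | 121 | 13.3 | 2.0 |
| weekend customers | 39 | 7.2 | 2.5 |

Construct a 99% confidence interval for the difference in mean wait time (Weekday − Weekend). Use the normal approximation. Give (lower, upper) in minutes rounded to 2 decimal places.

Per-group SEs: s₁/√n₁ = 2.0/√121 = 0.1818, s₂/√n₂ = 2.5/√39 = 0.4003.
Unpooled SE of the difference: √(0.03305124 + 0.16024009) = 0.4396.
Margin of error = z* · SE = 2.576 × 0.4396 = 1.1324.
x̄₁ − x̄₂ = 13.3 − 7.2 = 6.1000.
CI: 6.1000 ± 1.1324 = (4.97, 7.23).

(4.97, 7.23)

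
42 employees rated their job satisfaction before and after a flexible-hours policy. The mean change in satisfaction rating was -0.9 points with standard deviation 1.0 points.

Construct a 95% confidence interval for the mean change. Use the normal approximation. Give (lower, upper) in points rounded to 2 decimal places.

(-1.20, -0.60)

This is a matched-pairs design, so SE = s_d/√n = 1.0/√42 = 0.1543.
Margin = 1.960 × 0.1543 = 0.3024; the interval is -0.9 ± 0.3024 = (-1.20, -0.60).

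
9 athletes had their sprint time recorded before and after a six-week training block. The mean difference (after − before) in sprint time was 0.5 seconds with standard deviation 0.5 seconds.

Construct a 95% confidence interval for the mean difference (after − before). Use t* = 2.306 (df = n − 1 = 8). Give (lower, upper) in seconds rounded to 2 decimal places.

(0.12, 0.88)

Paired design: SE = s_d/√n = 0.5/√9 = 0.1667.
t* = 2.306; margin of error = 2.306 × 0.1667 = 0.3844.
0.5 ± 0.3844 → (0.12, 0.88).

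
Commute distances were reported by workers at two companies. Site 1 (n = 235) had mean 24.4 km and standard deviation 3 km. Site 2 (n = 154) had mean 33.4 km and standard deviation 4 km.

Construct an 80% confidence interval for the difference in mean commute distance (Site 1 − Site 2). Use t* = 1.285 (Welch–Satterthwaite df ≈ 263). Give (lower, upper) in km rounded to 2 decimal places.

(-9.48, -8.52)

Standard errors of each mean: 3/√235 = 0.1957 and 4/√154 = 0.3223.
SE(x̄₁ − x̄₂) = √(0.1957² + 0.3223²) = 0.3771 for independent samples with unequal variances.
With t* = 1.285, the margin is 1.285 × 0.3771 = 0.4846.
x̄₁ − x̄₂ = 24.4 − 33.4 = -9.0000; the interval is -9.0000 ± 0.4846 = (-9.48, -8.52).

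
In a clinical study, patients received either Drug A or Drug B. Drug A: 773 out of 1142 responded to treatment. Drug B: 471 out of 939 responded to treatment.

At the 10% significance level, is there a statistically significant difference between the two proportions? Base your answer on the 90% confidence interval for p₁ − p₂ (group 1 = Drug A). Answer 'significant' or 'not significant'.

p̂₁ = 773/1142 = 0.6769 and p̂₂ = 471/939 = 0.5016.
SE₁ = √(p̂₁(1−p̂₁)/n₁) = √(0.6769·0.3231/1142) = 0.01384; SE₂ = √(0.5016·0.4984/939) = 0.01632.
Independent samples: SE of the difference = √(SE₁² + SE₂²) = √(0.0001915456 + 0.0002663424) = 0.02140.
z* for 90% confidence is 1.645, so the margin of error is 1.645 × 0.02140 = 0.03520.
Point estimate p̂₁ − p̂₂ = 0.6769 − 0.5016 = 0.1753.
0.1753 ± 0.03520 → (0.14010, 0.21050).
The interval (0.14010, 0.21050) does not contain 0, so the difference is significant.

significant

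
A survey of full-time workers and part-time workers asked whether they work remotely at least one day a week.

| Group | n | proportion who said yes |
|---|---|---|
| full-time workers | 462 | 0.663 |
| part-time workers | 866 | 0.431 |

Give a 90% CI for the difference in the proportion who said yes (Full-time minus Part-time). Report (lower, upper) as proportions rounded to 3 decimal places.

Each SE is √(p̂(1−p̂)/n): √(0.6630·0.3370/462) = 0.02199 and √(0.4310·0.5690/866) = 0.01683.
SE(p̂₁ − p̂₂) = √(SE₁² + SE₂²) = √(0.0004835601 + 0.0002832489) = 0.02769, since the two samples are independent.
At 90% confidence z* = 1.645; margin = 1.645 × 0.02769 = 0.04555.
The difference is 0.6630 − 0.4310 = 0.2320, so the interval is 0.2320 ± 0.04555 = (0.186, 0.278).

(0.186, 0.278)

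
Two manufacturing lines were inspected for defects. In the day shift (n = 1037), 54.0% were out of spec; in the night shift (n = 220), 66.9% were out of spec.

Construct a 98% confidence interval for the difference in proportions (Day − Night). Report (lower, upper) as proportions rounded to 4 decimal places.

(-0.2111, -0.0469)

SE₁ = √(p̂₁(1−p̂₁)/n₁) = √(0.5400·0.4600/1037) = 0.01548; SE₂ = √(0.6690·0.3310/220) = 0.03173.
Independent samples: SE of the difference = √(SE₁² + SE₂²) = √(0.0002396304 + 0.0010067929) = 0.03530.
z* for 98% confidence is 2.326, so the margin of error is 2.326 × 0.03530 = 0.08211.
Point estimate p̂₁ − p̂₂ = 0.5400 − 0.6690 = -0.1290.
-0.1290 ± 0.08211 → (-0.2111, -0.0469).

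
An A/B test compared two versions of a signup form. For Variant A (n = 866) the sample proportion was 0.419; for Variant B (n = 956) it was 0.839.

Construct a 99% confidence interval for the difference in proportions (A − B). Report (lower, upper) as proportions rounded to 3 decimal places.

(-0.473, -0.367)

Each SE is √(p̂(1−p̂)/n): √(0.4190·0.5810/866) = 0.01677 and √(0.8390·0.1610/956) = 0.01189.
SE(p̂₁ − p̂₂) = √(SE₁² + SE₂²) = √(0.0002812329 + 0.0001413721) = 0.02056, since the two samples are independent.
At 99% confidence z* = 2.576; margin = 2.576 × 0.02056 = 0.05296.
The difference is 0.4190 − 0.8390 = -0.4200, so the interval is -0.4200 ± 0.05296 = (-0.473, -0.367).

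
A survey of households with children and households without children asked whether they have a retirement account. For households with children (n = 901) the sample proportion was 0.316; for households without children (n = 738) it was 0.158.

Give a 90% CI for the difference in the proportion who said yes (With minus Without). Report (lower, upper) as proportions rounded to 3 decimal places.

(0.124, 0.192)

Each SE is √(p̂(1−p̂)/n): √(0.3160·0.6840/901) = 0.01549 and √(0.1580·0.8420/738) = 0.01343.
SE(p̂₁ − p̂₂) = √(SE₁² + SE₂²) = √(0.0002399401 + 0.0001803649) = 0.02050, since the two samples are independent.
At 90% confidence z* = 1.645; margin = 1.645 × 0.02050 = 0.03372.
The difference is 0.3160 − 0.1580 = 0.1580, so the interval is 0.1580 ± 0.03372 = (0.124, 0.192).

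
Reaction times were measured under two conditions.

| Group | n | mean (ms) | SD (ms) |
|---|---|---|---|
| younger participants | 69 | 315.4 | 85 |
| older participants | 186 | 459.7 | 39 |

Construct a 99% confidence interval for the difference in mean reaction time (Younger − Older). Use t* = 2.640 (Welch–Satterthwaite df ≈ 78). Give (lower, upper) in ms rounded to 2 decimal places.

SE₁ = s₁/√n₁ = 85/√69 = 10.2328; SE₂ = 39/√186 = 2.8596.
Independent samples, unequal variances: SE_diff = √(SE₁² + SE₂²) = √(104.71019584 + 8.17731216) = 10.6249.
t* = 2.640, so margin of error = 2.640 × 10.6249 = 28.0497.
Difference in means = 315.4 − 459.7 = -144.3000.
-144.3000 ± 28.0497 → (-172.35, -116.25).

(-172.35, -116.25)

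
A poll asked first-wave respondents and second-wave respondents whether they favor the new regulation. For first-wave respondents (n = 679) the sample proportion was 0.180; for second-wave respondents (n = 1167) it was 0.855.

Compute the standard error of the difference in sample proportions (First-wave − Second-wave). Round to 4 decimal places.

The two standard errors are √(0.1800×0.8200/679) = 0.01474 and √(0.8550×0.1450/1167) = 0.01031.
Because the samples are independent, SE_diff = √(0.01474² + 0.01031²) = 0.01799.

0.0180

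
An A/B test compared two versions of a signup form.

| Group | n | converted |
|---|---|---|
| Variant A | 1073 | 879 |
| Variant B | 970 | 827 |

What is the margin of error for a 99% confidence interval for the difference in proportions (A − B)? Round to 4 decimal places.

Sample proportions: 879/1073 = 0.8192, 827/970 = 0.8526.
Each SE is √(p̂(1−p̂)/n): √(0.8192·0.1808/1073) = 0.01175 and √(0.8526·0.1474/970) = 0.01138.
SE(p̂₁ − p̂₂) = √(SE₁² + SE₂²) = √(0.0001380625 + 0.0001295044) = 0.01636, since the two samples are independent.
At 99% confidence z* = 2.576; margin = 2.576 × 0.01636 = 0.04214.

0.0421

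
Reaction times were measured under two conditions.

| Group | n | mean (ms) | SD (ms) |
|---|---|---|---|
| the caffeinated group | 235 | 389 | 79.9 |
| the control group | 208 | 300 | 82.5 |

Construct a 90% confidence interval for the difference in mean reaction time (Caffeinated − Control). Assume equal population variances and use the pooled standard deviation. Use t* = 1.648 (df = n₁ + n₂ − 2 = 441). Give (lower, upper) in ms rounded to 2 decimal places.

Pooled variance s_p² = [234·79.9² + 207·82.5²] / (235+208−2) = 6582.2043, so s_p = 81.1308.
SE_diff = s_p·√(1/n₁ + 1/n₂) = 81.1308·√(1/235 + 1/208) = 7.7236.
t* = 1.648; margin = 1.648 × 7.7236 = 12.7285.
Difference = 389 − 300 = 89.0000.
89.0000 ± 12.7285 → (76.27, 101.73).

(76.27, 101.73)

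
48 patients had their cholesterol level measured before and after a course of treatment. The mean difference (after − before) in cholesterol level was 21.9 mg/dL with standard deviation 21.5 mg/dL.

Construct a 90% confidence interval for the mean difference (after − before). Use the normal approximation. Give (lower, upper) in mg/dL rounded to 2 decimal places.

(16.80, 27.00)

This is a matched-pairs design, so SE = s_d/√n = 21.5/√48 = 3.1033.
Margin = 1.645 × 3.1033 = 5.1049; the interval is 21.9 ± 5.1049 = (16.80, 27.00).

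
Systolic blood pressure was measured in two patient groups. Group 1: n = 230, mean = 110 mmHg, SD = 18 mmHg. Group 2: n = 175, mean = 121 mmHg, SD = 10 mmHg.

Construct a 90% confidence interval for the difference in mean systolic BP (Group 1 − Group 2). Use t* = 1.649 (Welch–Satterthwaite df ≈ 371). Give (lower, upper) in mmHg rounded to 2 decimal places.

SE₁ = s₁/√n₁ = 18/√230 = 1.1869; SE₂ = 10/√175 = 0.7559.
Independent samples, unequal variances: SE_diff = √(SE₁² + SE₂²) = √(1.40873161 + 0.57138481) = 1.4072.
t* = 1.649, so margin of error = 1.649 × 1.4072 = 2.3205.
Difference in means = 110 − 121 = -11.0000.
-11.0000 ± 2.3205 → (-13.32, -8.68).

(-13.32, -8.68)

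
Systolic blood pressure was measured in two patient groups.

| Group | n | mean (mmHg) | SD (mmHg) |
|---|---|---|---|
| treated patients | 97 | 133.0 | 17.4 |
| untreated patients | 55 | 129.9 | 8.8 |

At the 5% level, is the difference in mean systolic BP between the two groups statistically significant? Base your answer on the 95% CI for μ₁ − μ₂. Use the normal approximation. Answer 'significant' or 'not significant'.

Per-group SEs: s₁/√n₁ = 17.4/√97 = 1.7667, s₂/√n₂ = 8.8/√55 = 1.1866.
Unpooled SE of the difference: √(3.12122889 + 1.40801956) = 2.1282.
Margin of error = z* · SE = 1.960 × 2.1282 = 4.1713.
x̄₁ − x̄₂ = 133.0 − 129.9 = 3.1000.
CI: 3.1000 ± 4.1713 = (-1.0713, 7.2713).
The interval (-1.0713, 7.2713) contains 0, so the difference is not significant.

not significant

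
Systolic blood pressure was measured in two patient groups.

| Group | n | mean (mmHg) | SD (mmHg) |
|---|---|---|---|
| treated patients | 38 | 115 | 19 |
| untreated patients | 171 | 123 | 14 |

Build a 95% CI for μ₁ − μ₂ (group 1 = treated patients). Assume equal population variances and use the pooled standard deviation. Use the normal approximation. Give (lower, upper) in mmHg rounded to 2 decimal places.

(-13.28, -2.72)

s_p = √[((n₁−1)s₁² + (n₂−1)s₂²)/(n₁+n₂−2)] = √[(37·19² + 170·14²)/207] = 15.0164.
SE = 15.0164·√(1/38 + 1/171) = 2.6931.
With z* = 1.960, margin = 1.960 × 2.6931 = 5.2785.
x̄₁ − x̄₂ = 115 − 123 = -8.0000; interval -8.0000 ± 5.2785 = (-13.28, -2.72).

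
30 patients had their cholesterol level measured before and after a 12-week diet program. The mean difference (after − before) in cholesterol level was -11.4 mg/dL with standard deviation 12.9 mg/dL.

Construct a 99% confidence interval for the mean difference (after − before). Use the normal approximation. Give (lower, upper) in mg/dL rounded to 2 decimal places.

(-17.47, -5.33)

This is a matched-pairs design, so SE = s_d/√n = 12.9/√30 = 2.3552.
Margin = 2.576 × 2.3552 = 6.0670; the interval is -11.4 ± 6.0670 = (-17.47, -5.33).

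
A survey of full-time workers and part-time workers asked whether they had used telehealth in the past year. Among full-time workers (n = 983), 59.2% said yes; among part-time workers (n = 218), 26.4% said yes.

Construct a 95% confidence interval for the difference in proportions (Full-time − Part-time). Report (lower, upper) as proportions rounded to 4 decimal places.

The two standard errors are √(0.5920×0.4080/983) = 0.01568 and √(0.2640×0.7360/218) = 0.02985.
Because the samples are independent, SE_diff = √(0.01568² + 0.02985²) = 0.03372.
Using z* = 1.960 for 95%, ME = 1.960 × 0.03372 = 0.06609.
p̂₁ − p̂₂ = 0.3280; interval 0.3280 ± 0.06609 gives (0.2619, 0.3941).

(0.2619, 0.3941)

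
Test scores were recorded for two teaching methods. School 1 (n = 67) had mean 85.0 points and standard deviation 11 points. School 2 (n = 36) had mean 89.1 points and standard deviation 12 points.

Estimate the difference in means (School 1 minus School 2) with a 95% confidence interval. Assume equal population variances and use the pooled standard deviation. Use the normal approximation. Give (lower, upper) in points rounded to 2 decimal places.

(-8.70, 0.50)

Pooled variance s_p² = [66·11² + 35·12²] / (67+36−2) = 128.9703, so s_p = 11.3565.
SE_diff = s_p·√(1/n₁ + 1/n₂) = 11.3565·√(1/67 + 1/36) = 2.3468.
z* = 1.960; margin = 1.960 × 2.3468 = 4.5997.
Difference = 85.0 − 89.1 = -4.1000.
-4.1000 ± 4.5997 → (-8.70, 0.50).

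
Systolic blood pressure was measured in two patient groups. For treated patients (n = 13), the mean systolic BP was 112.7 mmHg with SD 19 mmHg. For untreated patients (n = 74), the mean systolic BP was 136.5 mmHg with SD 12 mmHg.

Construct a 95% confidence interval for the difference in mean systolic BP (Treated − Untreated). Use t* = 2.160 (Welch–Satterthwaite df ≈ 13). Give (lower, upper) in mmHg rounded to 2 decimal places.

(-35.57, -12.03)

Standard errors of each mean: 19/√13 = 5.2697 and 12/√74 = 1.3950.
SE(x̄₁ − x̄₂) = √(5.2697² + 1.3950²) = 5.4512 for independent samples with unequal variances.
With t* = 2.160, the margin is 2.160 × 5.4512 = 11.7746.
x̄₁ − x̄₂ = 112.7 − 136.5 = -23.8000; the interval is -23.8000 ± 11.7746 = (-35.57, -12.03).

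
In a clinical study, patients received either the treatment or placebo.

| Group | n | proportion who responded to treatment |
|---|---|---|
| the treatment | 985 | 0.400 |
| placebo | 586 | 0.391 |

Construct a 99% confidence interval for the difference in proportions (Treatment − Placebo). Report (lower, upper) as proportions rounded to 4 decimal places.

Each SE is √(p̂(1−p̂)/n): √(0.4000·0.6000/985) = 0.01561 and √(0.3910·0.6090/586) = 0.02016.
SE(p̂₁ − p̂₂) = √(SE₁² + SE₂²) = √(0.0002436721 + 0.0004064256) = 0.02550, since the two samples are independent.
At 99% confidence z* = 2.576; margin = 2.576 × 0.02550 = 0.06569.
The difference is 0.4000 − 0.3910 = 0.0090, so the interval is 0.0090 ± 0.06569 = (-0.0567, 0.0747).

(-0.0567, 0.0747)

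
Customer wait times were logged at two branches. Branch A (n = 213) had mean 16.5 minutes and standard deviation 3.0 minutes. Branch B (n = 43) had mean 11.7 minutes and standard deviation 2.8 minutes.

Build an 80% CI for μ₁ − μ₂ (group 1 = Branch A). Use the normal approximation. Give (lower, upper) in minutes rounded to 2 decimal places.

Standard errors of each mean: 3.0/√213 = 0.2056 and 2.8/√43 = 0.4270.
SE(x̄₁ − x̄₂) = √(0.2056² + 0.4270²) = 0.4739 for independent samples with unequal variances.
With z* = 1.282, the margin is 1.282 × 0.4739 = 0.6075.
x̄₁ − x̄₂ = 16.5 − 11.7 = 4.8000; the interval is 4.8000 ± 0.6075 = (4.19, 5.41).

(4.19, 5.41)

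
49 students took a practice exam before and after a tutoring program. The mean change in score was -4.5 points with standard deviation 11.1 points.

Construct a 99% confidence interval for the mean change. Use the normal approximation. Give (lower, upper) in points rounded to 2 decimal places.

(-8.58, -0.42)

This is a matched-pairs design, so SE = s_d/√n = 11.1/√49 = 1.5857.
Margin = 2.576 × 1.5857 = 4.0848; the interval is -4.5 ± 4.0848 = (-8.58, -0.42).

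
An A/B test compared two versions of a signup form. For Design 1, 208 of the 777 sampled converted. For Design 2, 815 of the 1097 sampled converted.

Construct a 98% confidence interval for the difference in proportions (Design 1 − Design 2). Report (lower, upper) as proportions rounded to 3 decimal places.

Sample proportions: 208/777 = 0.2677, 815/1097 = 0.7429.
Each SE is √(p̂(1−p̂)/n): √(0.2677·0.7323/777) = 0.01588 and √(0.7429·0.2571/1097) = 0.01320.
SE(p̂₁ − p̂₂) = √(SE₁² + SE₂²) = √(0.0002521744 + 0.00017424) = 0.02065, since the two samples are independent.
At 98% confidence z* = 2.326; margin = 2.326 × 0.02065 = 0.04803.
The difference is 0.2677 − 0.7429 = -0.4752, so the interval is -0.4752 ± 0.04803 = (-0.523, -0.427).

(-0.523, -0.427)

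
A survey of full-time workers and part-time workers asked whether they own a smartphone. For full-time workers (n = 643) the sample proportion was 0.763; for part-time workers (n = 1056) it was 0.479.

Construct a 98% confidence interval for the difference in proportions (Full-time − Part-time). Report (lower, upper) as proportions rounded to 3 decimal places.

Each SE is √(p̂(1−p̂)/n): √(0.7630·0.2370/643) = 0.01677 and √(0.4790·0.5210/1056) = 0.01537.
SE(p̂₁ − p̂₂) = √(SE₁² + SE₂²) = √(0.0002812329 + 0.0002362369) = 0.02275, since the two samples are independent.
At 98% confidence z* = 2.326; margin = 2.326 × 0.02275 = 0.05292.
The difference is 0.7630 − 0.4790 = 0.2840, so the interval is 0.2840 ± 0.05292 = (0.231, 0.337).

(0.231, 0.337)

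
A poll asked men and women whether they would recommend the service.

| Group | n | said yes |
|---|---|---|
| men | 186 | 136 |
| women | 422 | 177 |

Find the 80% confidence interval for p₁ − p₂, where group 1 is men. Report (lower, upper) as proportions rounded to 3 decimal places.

(0.260, 0.364)

p̂₁ = 136/186 = 0.7312 and p̂₂ = 177/422 = 0.4194.
SE₁ = √(p̂₁(1−p̂₁)/n₁) = √(0.7312·0.2688/186) = 0.03251; SE₂ = √(0.4194·0.5806/422) = 0.02402.
Independent samples: SE of the difference = √(SE₁² + SE₂²) = √(0.0010569001 + 0.0005769604) = 0.04042.
z* for 80% confidence is 1.282, so the margin of error is 1.282 × 0.04042 = 0.05182.
Point estimate p̂₁ − p̂₂ = 0.7312 − 0.4194 = 0.3118.
0.3118 ± 0.05182 → (0.260, 0.364).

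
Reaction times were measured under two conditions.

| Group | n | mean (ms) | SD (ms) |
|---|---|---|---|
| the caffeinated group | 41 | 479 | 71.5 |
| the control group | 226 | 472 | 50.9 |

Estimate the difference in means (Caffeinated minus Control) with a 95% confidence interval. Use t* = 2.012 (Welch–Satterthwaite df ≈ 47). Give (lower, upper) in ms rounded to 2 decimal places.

SE₁ = s₁/√n₁ = 71.5/√41 = 11.1664; SE₂ = 50.9/√226 = 3.3858.
Independent samples, unequal variances: SE_diff = √(SE₁² + SE₂²) = √(124.68848896 + 11.46364164) = 11.6684.
t* = 2.012, so margin of error = 2.012 × 11.6684 = 23.4768.
Difference in means = 479 − 472 = 7.0000.
7.0000 ± 23.4768 → (-16.48, 30.48).

(-16.48, 30.48)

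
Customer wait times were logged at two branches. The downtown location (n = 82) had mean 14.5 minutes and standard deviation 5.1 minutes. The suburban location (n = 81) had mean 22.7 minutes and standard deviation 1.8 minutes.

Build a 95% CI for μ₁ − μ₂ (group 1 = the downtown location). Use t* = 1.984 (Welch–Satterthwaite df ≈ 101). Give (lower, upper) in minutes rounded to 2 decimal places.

SE₁ = s₁/√n₁ = 5.1/√82 = 0.5632; SE₂ = 1.8/√81 = 0.2000.
Independent samples, unequal variances: SE_diff = √(SE₁² + SE₂²) = √(0.31719424 + 0.04) = 0.5977.
t* = 1.984, so margin of error = 1.984 × 0.5977 = 1.1858.
Difference in means = 14.5 − 22.7 = -8.2000.
-8.2000 ± 1.1858 → (-9.39, -7.01).

(-9.39, -7.01)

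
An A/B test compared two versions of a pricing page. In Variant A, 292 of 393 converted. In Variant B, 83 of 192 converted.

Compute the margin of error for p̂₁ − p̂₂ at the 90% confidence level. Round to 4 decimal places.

0.0691

Sample proportions: 292/393 = 0.7430, 83/192 = 0.4323.
Each SE is √(p̂(1−p̂)/n): √(0.7430·0.2570/393) = 0.02204 and √(0.4323·0.5677/192) = 0.03575.
SE(p̂₁ − p̂₂) = √(SE₁² + SE₂²) = √(0.0004857616 + 0.0012780625) = 0.04200, since the two samples are independent.
At 90% confidence z* = 1.645; margin = 1.645 × 0.04200 = 0.06909.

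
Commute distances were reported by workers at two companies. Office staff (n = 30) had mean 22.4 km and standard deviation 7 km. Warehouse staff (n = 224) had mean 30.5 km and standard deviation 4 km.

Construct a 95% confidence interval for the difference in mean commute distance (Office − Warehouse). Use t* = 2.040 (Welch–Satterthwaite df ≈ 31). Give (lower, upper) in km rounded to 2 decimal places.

(-10.76, -5.44)

Standard errors of each mean: 7/√30 = 1.2780 and 4/√224 = 0.2673.
SE(x̄₁ − x̄₂) = √(1.2780² + 0.2673²) = 1.3057 for independent samples with unequal variances.
With t* = 2.040, the margin is 2.040 × 1.3057 = 2.6636.
x̄₁ − x̄₂ = 22.4 − 30.5 = -8.1000; the interval is -8.1000 ± 2.6636 = (-10.76, -5.44).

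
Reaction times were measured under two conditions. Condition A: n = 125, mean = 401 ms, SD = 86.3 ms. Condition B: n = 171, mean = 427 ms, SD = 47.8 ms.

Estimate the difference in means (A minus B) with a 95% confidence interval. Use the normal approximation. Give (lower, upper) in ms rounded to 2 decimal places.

Per-group SEs: s₁/√n₁ = 86.3/√125 = 7.7189, s₂/√n₂ = 47.8/√171 = 3.6554.
Unpooled SE of the difference: √(59.58141721 + 13.36194916) = 8.5407.
Margin of error = z* · SE = 1.960 × 8.5407 = 16.7398.
x̄₁ − x̄₂ = 401 − 427 = -26.0000.
CI: -26.0000 ± 16.7398 = (-42.74, -9.26).

(-42.74, -9.26)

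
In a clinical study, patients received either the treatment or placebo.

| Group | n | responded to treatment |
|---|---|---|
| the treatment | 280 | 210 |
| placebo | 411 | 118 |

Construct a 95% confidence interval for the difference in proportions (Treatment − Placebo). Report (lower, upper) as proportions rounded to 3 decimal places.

First, p̂₁ = 210/280 = 0.7500; p̂₂ = 118/411 = 0.2871.
The two standard errors are √(0.7500×0.2500/280) = 0.02588 and √(0.2871×0.7129/411) = 0.02232.
Because the samples are independent, SE_diff = √(0.02588² + 0.02232²) = 0.03418.
Using z* = 1.960 for 95%, ME = 1.960 × 0.03418 = 0.06699.
p̂₁ − p̂₂ = 0.4629; interval 0.4629 ± 0.06699 gives (0.396, 0.530).

(0.396, 0.530)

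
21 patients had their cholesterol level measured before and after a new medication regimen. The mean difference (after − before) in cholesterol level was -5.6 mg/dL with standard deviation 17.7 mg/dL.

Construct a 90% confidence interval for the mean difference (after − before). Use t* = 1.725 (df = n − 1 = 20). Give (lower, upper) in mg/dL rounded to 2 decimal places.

(-12.26, 1.06)

Paired design: SE = s_d/√n = 17.7/√21 = 3.8625.
t* = 1.725; margin of error = 1.725 × 3.8625 = 6.6628.
-5.6 ± 6.6628 → (-12.26, 1.06).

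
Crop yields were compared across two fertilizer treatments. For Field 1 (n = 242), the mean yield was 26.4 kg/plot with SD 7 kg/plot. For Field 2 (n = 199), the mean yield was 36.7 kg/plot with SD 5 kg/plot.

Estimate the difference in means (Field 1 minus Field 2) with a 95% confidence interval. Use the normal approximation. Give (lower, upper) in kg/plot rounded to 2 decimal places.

(-11.42, -9.18)

Standard errors of each mean: 7/√242 = 0.4500 and 5/√199 = 0.3544.
SE(x̄₁ − x̄₂) = √(0.4500² + 0.3544²) = 0.5728 for independent samples with unequal variances.
With z* = 1.960, the margin is 1.960 × 0.5728 = 1.1227.
x̄₁ − x̄₂ = 26.4 − 36.7 = -10.3000; the interval is -10.3000 ± 1.1227 = (-11.42, -9.18).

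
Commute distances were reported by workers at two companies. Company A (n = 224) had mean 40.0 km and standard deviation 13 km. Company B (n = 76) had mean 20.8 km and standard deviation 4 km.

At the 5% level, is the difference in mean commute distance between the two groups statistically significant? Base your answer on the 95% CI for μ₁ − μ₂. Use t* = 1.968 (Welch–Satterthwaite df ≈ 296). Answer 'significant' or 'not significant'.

SE₁ = s₁/√n₁ = 13/√224 = 0.8686; SE₂ = 4/√76 = 0.4588.
Independent samples, unequal variances: SE_diff = √(SE₁² + SE₂²) = √(0.75446596 + 0.21049744) = 0.9823.
t* = 1.968, so margin of error = 1.968 × 0.9823 = 1.9332.
Difference in means = 40.0 − 20.8 = 19.2000.
19.2000 ± 1.9332 → (17.2668, 21.1332).
The interval (17.2668, 21.1332) does not contain 0, so the difference is significant.

significant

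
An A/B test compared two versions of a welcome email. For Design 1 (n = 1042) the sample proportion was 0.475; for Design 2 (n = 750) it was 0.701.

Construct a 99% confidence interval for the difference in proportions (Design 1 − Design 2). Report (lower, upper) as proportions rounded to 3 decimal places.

(-0.285, -0.167)

The two standard errors are √(0.4750×0.5250/1042) = 0.01547 and √(0.7010×0.2990/750) = 0.01672.
Because the samples are independent, SE_diff = √(0.01547² + 0.01672²) = 0.02278.
Using z* = 2.576 for 99%, ME = 2.576 × 0.02278 = 0.05868.
p̂₁ − p̂₂ = -0.2260; interval -0.2260 ± 0.05868 gives (-0.285, -0.167).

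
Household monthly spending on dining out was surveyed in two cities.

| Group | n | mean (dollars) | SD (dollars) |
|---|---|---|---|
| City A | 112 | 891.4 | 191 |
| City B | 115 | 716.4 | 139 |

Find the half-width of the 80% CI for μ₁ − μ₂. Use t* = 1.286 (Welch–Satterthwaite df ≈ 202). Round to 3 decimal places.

28.575

Standard errors of each mean: 191/√112 = 18.0478 and 139/√115 = 12.9618.
SE(x̄₁ − x̄₂) = √(18.0478² + 12.9618²) = 22.2201 for independent samples with unequal variances.
With t* = 1.286, the margin is 1.286 × 22.2201 = 28.5750.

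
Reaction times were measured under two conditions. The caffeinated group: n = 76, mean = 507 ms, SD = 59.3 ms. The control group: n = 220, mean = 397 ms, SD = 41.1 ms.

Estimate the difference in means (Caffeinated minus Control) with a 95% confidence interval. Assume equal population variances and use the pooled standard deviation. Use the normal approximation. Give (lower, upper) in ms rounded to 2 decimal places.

(97.89, 122.11)

Pooled variance s_p² = [75·59.3² + 219·41.1²] / (76+220−2) = 2155.3529, so s_p = 46.4258.
SE_diff = s_p·√(1/n₁ + 1/n₂) = 46.4258·√(1/76 + 1/220) = 6.1771.
z* = 1.960; margin = 1.960 × 6.1771 = 12.1071.
Difference = 507 − 397 = 110.0000.
110.0000 ± 12.1071 → (97.89, 122.11).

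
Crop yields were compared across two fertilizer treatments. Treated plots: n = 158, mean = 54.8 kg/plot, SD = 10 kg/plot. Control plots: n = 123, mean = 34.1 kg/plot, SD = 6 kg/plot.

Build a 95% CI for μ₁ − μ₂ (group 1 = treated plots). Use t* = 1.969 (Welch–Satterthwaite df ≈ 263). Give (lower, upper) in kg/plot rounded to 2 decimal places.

Standard errors of each mean: 10/√158 = 0.7956 and 6/√123 = 0.5410.
SE(x̄₁ − x̄₂) = √(0.7956² + 0.5410²) = 0.9621 for independent samples with unequal variances.
With t* = 1.969, the margin is 1.969 × 0.9621 = 1.8944.
x̄₁ − x̄₂ = 54.8 − 34.1 = 20.7000; the interval is 20.7000 ± 1.8944 = (18.81, 22.59).

(18.81, 22.59)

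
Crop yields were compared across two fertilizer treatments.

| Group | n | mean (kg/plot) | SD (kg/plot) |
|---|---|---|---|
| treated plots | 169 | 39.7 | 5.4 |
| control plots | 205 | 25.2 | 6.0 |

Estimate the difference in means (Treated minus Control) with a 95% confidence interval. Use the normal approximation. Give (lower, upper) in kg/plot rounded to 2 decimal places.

Per-group SEs: s₁/√n₁ = 5.4/√169 = 0.4154, s₂/√n₂ = 6.0/√205 = 0.4191.
Unpooled SE of the difference: √(0.17255716 + 0.17564481) = 0.5901.
Margin of error = z* · SE = 1.960 × 0.5901 = 1.1566.
x̄₁ − x̄₂ = 39.7 − 25.2 = 14.5000.
CI: 14.5000 ± 1.1566 = (13.34, 15.66).

(13.34, 15.66)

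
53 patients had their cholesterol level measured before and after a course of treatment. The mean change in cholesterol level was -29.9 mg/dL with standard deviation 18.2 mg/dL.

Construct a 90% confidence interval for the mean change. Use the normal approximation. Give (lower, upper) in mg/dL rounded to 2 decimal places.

(-34.01, -25.79)

This is a matched-pairs design, so SE = s_d/√n = 18.2/√53 = 2.5000.
Margin = 1.645 × 2.5000 = 4.1125; the interval is -29.9 ± 4.1125 = (-34.01, -25.79).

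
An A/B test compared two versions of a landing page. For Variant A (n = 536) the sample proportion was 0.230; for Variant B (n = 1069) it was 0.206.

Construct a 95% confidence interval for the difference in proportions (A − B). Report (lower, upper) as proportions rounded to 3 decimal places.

(-0.019, 0.067)

SE₁ = √(p̂₁(1−p̂₁)/n₁) = √(0.2300·0.7700/536) = 0.01818; SE₂ = √(0.2060·0.7940/1069) = 0.01237.
Independent samples: SE of the difference = √(SE₁² + SE₂²) = √(0.0003305124 + 0.0001530169) = 0.02199.
z* for 95% confidence is 1.960, so the margin of error is 1.960 × 0.02199 = 0.04310.
Point estimate p̂₁ − p̂₂ = 0.2300 − 0.2060 = 0.0240.
0.0240 ± 0.04310 → (-0.019, 0.067).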